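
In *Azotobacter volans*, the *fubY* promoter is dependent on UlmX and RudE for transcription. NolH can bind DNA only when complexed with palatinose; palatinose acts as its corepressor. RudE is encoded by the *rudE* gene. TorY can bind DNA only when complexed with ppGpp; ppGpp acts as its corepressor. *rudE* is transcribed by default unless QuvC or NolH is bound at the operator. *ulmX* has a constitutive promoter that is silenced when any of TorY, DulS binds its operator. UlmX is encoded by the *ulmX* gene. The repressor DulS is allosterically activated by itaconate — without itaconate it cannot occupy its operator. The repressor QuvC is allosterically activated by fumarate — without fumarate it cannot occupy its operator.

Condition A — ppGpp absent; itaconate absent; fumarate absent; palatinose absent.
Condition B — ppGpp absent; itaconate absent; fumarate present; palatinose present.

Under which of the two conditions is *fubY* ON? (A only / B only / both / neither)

A only

Condition A:
ppGpp is absent, so TorY is inactive.
Itaconate is absent, so DulS is inactive.
With no repressor bound, *ulmX* is transcribed.
So UlmX is produced and active.
Fumarate is absent, so QuvC is inactive.
Palatinose is absent, so NolH is inactive.
With no repressor bound, *rudE* is transcribed.
So RudE is produced and active.
No repressor is bound and UlmX and RudE are active, so *fubY* is transcribed.
→ *fubY* is ON in A.
Condition B:
ppGpp is absent, so TorY is inactive.
Itaconate is absent, so DulS is inactive.
With no repressor bound, *ulmX* is transcribed.
So UlmX is produced and active.
Fumarate is present, so QuvC is active.
Palatinose is present, so NolH is active.
With repressor QuvC bound, *rudE* is not transcribed.
So RudE is not produced.
Required activator RudE is absent, so *fubY* is not transcribed.
→ *fubY* is OFF in B.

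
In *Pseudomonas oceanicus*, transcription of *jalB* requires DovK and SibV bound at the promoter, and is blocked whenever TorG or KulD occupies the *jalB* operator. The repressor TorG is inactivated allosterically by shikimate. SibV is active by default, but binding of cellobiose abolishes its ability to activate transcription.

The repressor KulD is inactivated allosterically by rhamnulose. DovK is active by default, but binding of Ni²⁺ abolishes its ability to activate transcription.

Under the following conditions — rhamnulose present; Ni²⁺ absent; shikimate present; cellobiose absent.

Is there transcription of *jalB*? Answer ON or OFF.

ON

Shikimate is present, so TorG is inactive.
Rhamnulose is present, so KulD is inactive.
Ni²⁺ is absent, so DovK is active.
Cellobiose is absent, so SibV is active.
No repressor is bound and DovK and SibV are active, so *jalB* is transcribed.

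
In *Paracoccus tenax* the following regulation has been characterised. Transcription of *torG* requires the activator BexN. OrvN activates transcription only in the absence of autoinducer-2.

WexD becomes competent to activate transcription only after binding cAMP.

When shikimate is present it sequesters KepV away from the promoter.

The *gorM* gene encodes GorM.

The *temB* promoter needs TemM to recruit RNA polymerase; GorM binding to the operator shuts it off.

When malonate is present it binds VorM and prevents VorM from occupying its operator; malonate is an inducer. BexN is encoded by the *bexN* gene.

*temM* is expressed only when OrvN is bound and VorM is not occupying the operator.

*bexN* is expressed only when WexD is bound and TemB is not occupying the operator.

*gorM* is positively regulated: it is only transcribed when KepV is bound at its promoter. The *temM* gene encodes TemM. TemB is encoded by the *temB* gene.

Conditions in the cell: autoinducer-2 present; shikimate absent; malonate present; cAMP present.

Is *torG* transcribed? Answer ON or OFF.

ON

Shikimate is absent, so KepV is active.
No repressor is bound and KepV is active, so *gorM* is transcribed.
So GorM is produced and active.
Autoinducer-2 is present, so OrvN is inactive.
Malonate is present, so VorM is inactive.
Required activator OrvN is absent, so *temM* is not transcribed.
So TemM is not produced.
With repressor GorM bound, *temB* is not transcribed.
So TemB is not produced.
cAMP is present, so WexD is active.
No repressor is bound and WexD is active, so *bexN* is transcribed.
So BexN is produced and active.
No repressor is bound and BexN is active, so *torG* is transcribed.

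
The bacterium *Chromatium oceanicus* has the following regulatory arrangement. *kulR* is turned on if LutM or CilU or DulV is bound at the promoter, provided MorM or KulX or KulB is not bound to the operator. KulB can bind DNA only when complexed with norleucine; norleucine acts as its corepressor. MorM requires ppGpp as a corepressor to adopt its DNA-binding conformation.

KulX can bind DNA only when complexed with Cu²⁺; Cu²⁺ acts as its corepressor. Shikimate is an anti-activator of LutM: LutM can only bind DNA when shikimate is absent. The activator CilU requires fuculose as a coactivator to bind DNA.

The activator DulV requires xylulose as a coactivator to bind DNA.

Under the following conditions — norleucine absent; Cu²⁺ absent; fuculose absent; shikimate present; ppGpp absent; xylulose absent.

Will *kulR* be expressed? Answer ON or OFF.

Shikimate is present, so LutM is inactive.
ppGpp is absent, so MorM is inactive.
Fuculose is absent, so CilU is inactive.
Cu²⁺ is absent, so KulX is inactive.
Xylulose is absent, so DulV is inactive.
Norleucine is absent, so KulB is inactive.
No activator is available at the *kulR* promoter, so *kulR* is not transcribed.

OFF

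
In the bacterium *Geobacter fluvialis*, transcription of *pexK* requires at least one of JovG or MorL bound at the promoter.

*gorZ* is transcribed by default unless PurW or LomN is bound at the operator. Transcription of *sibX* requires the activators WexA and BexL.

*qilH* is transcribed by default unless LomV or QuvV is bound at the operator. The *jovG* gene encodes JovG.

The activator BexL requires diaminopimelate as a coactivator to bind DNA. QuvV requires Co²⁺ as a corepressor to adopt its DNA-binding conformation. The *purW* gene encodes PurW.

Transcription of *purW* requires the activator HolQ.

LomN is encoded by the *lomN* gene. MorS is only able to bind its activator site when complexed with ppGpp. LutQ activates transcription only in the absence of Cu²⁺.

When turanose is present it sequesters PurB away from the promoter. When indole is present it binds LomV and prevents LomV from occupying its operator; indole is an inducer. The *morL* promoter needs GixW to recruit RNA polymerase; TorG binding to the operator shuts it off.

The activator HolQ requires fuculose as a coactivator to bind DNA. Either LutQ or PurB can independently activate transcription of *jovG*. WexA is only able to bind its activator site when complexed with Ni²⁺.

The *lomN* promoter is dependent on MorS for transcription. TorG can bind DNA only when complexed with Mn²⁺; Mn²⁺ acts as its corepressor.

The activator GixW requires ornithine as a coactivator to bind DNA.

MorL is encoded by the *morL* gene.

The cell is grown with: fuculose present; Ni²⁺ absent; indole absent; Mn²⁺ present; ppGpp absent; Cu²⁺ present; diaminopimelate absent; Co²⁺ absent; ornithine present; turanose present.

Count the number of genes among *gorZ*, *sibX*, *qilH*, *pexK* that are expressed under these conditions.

Fuculose is present, so HolQ is active.
No repressor is bound and HolQ is active, so *purW* is transcribed.
So PurW is produced and active.
ppGpp is absent, so MorS is inactive.
Required activator MorS is absent, so *lomN* is not transcribed.
So LomN is not produced.
With repressor PurW bound, *gorZ* is not transcribed.
→ *gorZ* is OFF.
Ni²⁺ is absent, so WexA is inactive.
Diaminopimelate is absent, so BexL is inactive.
Required activator WexA is absent, so *sibX* is not transcribed.
→ *sibX* is OFF.
Indole is absent, so LomV is active.
Co²⁺ is absent, so QuvV is inactive.
With repressor LomV bound, *qilH* is not transcribed.
→ *qilH* is OFF.
Cu²⁺ is present, so LutQ is inactive.
Turanose is present, so PurB is inactive.
No activator is available at the *jovG* promoter, so *jovG* is not transcribed.
So JovG is not produced.
Ornithine is present, so GixW is active.
Mn²⁺ is present, so TorG is active.
With repressor TorG bound, *morL* is not transcribed.
So MorL is not produced.
No activator is available at the *pexK* promoter, so *pexK* is not transcribed.
→ *pexK* is OFF.
0 of the 4 genes are transcribed.

0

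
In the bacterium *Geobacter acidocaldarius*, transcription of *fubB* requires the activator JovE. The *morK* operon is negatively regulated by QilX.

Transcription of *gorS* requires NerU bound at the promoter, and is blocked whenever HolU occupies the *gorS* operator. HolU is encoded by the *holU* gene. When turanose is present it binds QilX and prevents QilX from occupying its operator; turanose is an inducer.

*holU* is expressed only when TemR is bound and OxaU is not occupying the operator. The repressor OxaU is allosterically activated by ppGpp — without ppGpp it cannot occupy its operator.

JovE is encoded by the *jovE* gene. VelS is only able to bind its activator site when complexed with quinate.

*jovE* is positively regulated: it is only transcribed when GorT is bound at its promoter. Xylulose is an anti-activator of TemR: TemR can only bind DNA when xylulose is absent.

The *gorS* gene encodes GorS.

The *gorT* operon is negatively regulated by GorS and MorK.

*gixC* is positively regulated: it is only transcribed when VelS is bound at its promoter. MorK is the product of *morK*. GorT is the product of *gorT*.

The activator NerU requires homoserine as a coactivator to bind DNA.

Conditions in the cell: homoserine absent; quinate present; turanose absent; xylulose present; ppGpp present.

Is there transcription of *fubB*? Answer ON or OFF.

ppGpp is present, so OxaU is active.
Xylulose is present, so TemR is inactive.
With repressor OxaU bound, *holU* is not transcribed.
So HolU is not produced.
Homoserine is absent, so NerU is inactive.
Required activator NerU is absent, so *gorS* is not transcribed.
So GorS is not produced.
Turanose is absent, so QilX is active.
With repressor QilX bound, *morK* is not transcribed.
So MorK is not produced.
With no repressor bound, *gorT* is transcribed.
So GorT is produced and active.
No repressor is bound and GorT is active, so *jovE* is transcribed.
So JovE is produced and active.
No repressor is bound and JovE is active, so *fubB* is transcribed.

ON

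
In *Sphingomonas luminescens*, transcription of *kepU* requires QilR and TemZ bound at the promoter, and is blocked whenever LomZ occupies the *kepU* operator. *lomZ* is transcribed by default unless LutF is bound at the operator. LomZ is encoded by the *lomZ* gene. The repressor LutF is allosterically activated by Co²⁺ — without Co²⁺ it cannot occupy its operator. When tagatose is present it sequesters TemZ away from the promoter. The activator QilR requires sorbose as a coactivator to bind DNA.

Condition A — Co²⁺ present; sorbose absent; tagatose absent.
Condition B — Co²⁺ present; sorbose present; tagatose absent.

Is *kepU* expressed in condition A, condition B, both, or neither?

Condition A:
Co²⁺ is present, so LutF is active.
With repressor LutF bound, *lomZ* is not transcribed.
So LomZ is not produced.
Sorbose is absent, so QilR is inactive.
Tagatose is absent, so TemZ is active.
Required activator QilR is absent, so *kepU* is not transcribed.
→ *kepU* is OFF in A.
Condition B:
Co²⁺ is present, so LutF is active.
With repressor LutF bound, *lomZ* is not transcribed.
So LomZ is not produced.
Sorbose is present, so QilR is active.
Tagatose is absent, so TemZ is active.
No repressor is bound and QilR and TemZ are active, so *kepU* is transcribed.
→ *kepU* is ON in B.

B only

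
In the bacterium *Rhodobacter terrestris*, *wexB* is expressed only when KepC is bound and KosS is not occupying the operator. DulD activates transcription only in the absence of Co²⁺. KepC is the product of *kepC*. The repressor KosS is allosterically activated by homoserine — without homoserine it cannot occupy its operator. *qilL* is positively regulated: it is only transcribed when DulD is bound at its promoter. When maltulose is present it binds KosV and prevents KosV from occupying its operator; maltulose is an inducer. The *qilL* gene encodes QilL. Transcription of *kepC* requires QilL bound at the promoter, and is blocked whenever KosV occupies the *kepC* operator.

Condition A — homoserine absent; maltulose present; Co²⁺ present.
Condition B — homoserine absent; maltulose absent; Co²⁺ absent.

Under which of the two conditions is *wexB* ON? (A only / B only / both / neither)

neither

Condition A:
Homoserine is absent, so KosS is inactive.
Maltulose is present, so KosV is inactive.
Co²⁺ is present, so DulD is inactive.
Required activator DulD is absent, so *qilL* is not transcribed.
So QilL is not produced.
Required activator QilL is absent, so *kepC* is not transcribed.
So KepC is not produced.
Required activator KepC is absent, so *wexB* is not transcribed.
→ *wexB* is OFF in A.
Condition B:
Homoserine is absent, so KosS is inactive.
Maltulose is absent, so KosV is active.
Co²⁺ is absent, so DulD is active.
No repressor is bound and DulD is active, so *qilL* is transcribed.
So QilL is produced and active.
With repressor KosV bound, *kepC* is not transcribed.
So KepC is not produced.
Required activator KepC is absent, so *wexB* is not transcribed.
→ *wexB* is OFF in B.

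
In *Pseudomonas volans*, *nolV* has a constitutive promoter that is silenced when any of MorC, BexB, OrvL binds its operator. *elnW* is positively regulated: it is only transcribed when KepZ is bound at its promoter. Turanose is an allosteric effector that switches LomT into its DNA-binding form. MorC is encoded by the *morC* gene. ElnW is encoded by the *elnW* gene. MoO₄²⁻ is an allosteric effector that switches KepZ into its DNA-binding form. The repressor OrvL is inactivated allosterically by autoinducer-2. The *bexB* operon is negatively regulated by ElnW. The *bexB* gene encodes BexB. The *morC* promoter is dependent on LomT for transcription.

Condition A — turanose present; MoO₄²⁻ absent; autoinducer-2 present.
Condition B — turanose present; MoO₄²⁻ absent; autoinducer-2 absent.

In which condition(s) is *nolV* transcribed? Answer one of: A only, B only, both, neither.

neither

Condition A:
Turanose is present, so LomT is active.
No repressor is bound and LomT is active, so *morC* is transcribed.
So MorC is produced and active.
MoO₄²⁻ is absent, so KepZ is inactive.
Required activator KepZ is absent, so *elnW* is not transcribed.
So ElnW is not produced.
With no repressor bound, *bexB* is transcribed.
So BexB is produced and active.
Autoinducer-2 is present, so OrvL is inactive.
With repressor MorC bound, *nolV* is not transcribed.
→ *nolV* is OFF in A.
Condition B:
Turanose is present, so LomT is active.
No repressor is bound and LomT is active, so *morC* is transcribed.
So MorC is produced and active.
MoO₄²⁻ is absent, so KepZ is inactive.
Required activator KepZ is absent, so *elnW* is not transcribed.
So ElnW is not produced.
With no repressor bound, *bexB* is transcribed.
So BexB is produced and active.
Autoinducer-2 is absent, so OrvL is active.
With repressor MorC bound, *nolV* is not transcribed.
→ *nolV* is OFF in B.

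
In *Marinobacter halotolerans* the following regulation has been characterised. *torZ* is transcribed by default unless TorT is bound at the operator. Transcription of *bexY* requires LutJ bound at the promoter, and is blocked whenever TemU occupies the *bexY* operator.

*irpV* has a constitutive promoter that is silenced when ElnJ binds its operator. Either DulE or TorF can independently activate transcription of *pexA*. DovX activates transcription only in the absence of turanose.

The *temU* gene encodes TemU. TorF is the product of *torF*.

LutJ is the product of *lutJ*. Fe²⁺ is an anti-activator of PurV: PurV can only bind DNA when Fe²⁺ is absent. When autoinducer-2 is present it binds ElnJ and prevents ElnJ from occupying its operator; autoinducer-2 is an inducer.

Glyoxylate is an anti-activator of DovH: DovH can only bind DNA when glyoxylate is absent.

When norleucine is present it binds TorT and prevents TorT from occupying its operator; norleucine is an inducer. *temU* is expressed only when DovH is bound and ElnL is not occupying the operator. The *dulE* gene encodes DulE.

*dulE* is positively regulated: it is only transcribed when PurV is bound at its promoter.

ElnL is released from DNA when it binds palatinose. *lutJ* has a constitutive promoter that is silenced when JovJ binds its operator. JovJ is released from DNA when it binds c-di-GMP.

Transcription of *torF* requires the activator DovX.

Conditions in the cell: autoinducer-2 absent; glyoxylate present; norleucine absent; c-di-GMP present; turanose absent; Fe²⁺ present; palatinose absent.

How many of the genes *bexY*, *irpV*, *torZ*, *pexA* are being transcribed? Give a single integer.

2

Palatinose is absent, so ElnL is active.
Glyoxylate is present, so DovH is inactive.
With repressor ElnL bound, *temU* is not transcribed.
So TemU is not produced.
c-di-GMP is present, so JovJ is inactive.
With no repressor bound, *lutJ* is transcribed.
So LutJ is produced and active.
No repressor is bound and LutJ is active, so *bexY* is transcribed.
→ *bexY* is ON.
Autoinducer-2 is absent, so ElnJ is active.
With repressor ElnJ bound, *irpV* is not transcribed.
→ *irpV* is OFF.
Norleucine is absent, so TorT is active.
With repressor TorT bound, *torZ* is not transcribed.
→ *torZ* is OFF.
Fe²⁺ is present, so PurV is inactive.
Required activator PurV is absent, so *dulE* is not transcribed.
So DulE is not produced.
Turanose is absent, so DovX is active.
No repressor is bound and DovX is active, so *torF* is transcribed.
So TorF is produced and active.
Activator TorF is present, so *pexA* is transcribed.
→ *pexA* is ON.
2 of the 4 genes are transcribed.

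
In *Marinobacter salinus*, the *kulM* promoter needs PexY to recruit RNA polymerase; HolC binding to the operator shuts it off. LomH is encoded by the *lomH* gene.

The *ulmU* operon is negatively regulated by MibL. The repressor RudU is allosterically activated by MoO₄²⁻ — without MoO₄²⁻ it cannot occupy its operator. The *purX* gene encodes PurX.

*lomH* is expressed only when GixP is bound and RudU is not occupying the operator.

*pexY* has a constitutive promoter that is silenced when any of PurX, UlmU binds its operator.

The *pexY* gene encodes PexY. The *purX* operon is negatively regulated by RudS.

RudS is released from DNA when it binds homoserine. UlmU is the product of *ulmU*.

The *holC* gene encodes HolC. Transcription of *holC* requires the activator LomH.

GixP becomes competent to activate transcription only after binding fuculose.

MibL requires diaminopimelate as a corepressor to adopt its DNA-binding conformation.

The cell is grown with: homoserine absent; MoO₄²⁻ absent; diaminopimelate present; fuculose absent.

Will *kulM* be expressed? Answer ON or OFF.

Homoserine is absent, so RudS is active.
With repressor RudS bound, *purX* is not transcribed.
So PurX is not produced.
Diaminopimelate is present, so MibL is active.
With repressor MibL bound, *ulmU* is not transcribed.
So UlmU is not produced.
With no repressor bound, *pexY* is transcribed.
So PexY is produced and active.
Fuculose is absent, so GixP is inactive.
MoO₄²⁻ is absent, so RudU is inactive.
Required activator GixP is absent, so *lomH* is not transcribed.
So LomH is not produced.
Required activator LomH is absent, so *holC* is not transcribed.
So HolC is not produced.
No repressor is bound and PexY is active, so *kulM* is transcribed.

ON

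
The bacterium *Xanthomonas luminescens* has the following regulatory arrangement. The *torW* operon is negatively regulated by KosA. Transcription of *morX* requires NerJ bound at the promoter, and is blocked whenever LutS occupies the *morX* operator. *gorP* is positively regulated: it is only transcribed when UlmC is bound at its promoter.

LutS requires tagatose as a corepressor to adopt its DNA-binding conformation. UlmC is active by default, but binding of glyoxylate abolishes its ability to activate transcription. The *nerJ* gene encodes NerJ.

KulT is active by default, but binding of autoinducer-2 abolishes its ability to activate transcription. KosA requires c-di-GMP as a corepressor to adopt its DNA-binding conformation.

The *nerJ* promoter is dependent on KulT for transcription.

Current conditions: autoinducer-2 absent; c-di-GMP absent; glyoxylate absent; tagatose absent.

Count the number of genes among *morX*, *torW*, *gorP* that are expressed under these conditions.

Tagatose is absent, so LutS is inactive.
Autoinducer-2 is absent, so KulT is active.
No repressor is bound and KulT is active, so *nerJ* is transcribed.
So NerJ is produced and active.
No repressor is bound and NerJ is active, so *morX* is transcribed.
→ *morX* is ON.
c-di-GMP is absent, so KosA is inactive.
With no repressor bound, *torW* is transcribed.
→ *torW* is ON.
Glyoxylate is absent, so UlmC is active.
No repressor is bound and UlmC is active, so *gorP* is transcribed.
→ *gorP* is ON.
3 of the 3 genes are transcribed.

3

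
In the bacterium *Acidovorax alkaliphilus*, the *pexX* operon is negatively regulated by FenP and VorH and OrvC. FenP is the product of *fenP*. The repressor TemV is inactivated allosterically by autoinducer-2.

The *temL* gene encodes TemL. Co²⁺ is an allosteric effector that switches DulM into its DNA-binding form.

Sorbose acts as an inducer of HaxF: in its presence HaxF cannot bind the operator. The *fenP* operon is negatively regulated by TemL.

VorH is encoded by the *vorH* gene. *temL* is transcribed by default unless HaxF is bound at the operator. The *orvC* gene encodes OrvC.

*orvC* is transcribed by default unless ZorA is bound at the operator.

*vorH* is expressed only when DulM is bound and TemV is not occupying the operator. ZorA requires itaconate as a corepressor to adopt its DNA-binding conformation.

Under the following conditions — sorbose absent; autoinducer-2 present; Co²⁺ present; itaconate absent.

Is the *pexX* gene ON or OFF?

OFF

Sorbose is absent, so HaxF is active.
With repressor HaxF bound, *temL* is not transcribed.
So TemL is not produced.
With no repressor bound, *fenP* is transcribed.
So FenP is produced and active.
Autoinducer-2 is present, so TemV is inactive.
Co²⁺ is present, so DulM is active.
No repressor is bound and DulM is active, so *vorH* is transcribed.
So VorH is produced and active.
Itaconate is absent, so ZorA is inactive.
With no repressor bound, *orvC* is transcribed.
So OrvC is produced and active.
With repressor FenP bound, *pexX* is not transcribed.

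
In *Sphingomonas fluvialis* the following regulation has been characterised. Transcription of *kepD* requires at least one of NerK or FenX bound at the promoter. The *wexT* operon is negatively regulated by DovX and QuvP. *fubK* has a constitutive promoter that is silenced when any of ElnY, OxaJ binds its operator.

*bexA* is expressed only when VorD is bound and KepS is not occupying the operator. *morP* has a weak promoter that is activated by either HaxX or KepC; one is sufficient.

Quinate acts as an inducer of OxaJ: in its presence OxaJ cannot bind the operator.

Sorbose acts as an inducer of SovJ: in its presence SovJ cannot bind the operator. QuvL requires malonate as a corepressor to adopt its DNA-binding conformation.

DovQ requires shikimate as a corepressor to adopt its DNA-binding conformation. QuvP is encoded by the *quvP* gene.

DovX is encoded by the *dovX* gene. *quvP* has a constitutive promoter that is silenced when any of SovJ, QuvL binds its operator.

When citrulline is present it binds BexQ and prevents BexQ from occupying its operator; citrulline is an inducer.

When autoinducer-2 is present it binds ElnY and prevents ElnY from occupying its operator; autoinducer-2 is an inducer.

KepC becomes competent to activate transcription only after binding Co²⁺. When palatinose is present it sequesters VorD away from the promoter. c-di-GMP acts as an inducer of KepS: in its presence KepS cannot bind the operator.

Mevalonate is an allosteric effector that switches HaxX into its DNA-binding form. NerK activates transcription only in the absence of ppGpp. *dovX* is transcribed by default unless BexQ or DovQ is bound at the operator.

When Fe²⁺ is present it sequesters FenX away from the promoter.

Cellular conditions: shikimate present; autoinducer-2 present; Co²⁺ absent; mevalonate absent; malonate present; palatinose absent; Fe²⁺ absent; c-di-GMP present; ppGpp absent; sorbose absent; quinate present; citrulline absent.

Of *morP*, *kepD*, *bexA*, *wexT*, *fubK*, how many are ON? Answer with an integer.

4

Mevalonate is absent, so HaxX is inactive.
Co²⁺ is absent, so KepC is inactive.
No activator is available at the *morP* promoter, so *morP* is not transcribed.
→ *morP* is OFF.
ppGpp is absent, so NerK is active.
Fe²⁺ is absent, so FenX is active.
Activator NerK is present, so *kepD* is transcribed.
→ *kepD* is ON.
Palatinose is absent, so VorD is active.
c-di-GMP is present, so KepS is inactive.
No repressor is bound and VorD is active, so *bexA* is transcribed.
→ *bexA* is ON.
Citrulline is absent, so BexQ is active.
Shikimate is present, so DovQ is active.
With repressor BexQ bound, *dovX* is not transcribed.
So DovX is not produced.
Sorbose is absent, so SovJ is active.
Malonate is present, so QuvL is active.
With repressor SovJ bound, *quvP* is not transcribed.
So QuvP is not produced.
With no repressor bound, *wexT* is transcribed.
→ *wexT* is ON.
Autoinducer-2 is present, so ElnY is inactive.
Quinate is present, so OxaJ is inactive.
With no repressor bound, *fubK* is transcribed.
→ *fubK* is ON.
4 of the 5 genes are transcribed.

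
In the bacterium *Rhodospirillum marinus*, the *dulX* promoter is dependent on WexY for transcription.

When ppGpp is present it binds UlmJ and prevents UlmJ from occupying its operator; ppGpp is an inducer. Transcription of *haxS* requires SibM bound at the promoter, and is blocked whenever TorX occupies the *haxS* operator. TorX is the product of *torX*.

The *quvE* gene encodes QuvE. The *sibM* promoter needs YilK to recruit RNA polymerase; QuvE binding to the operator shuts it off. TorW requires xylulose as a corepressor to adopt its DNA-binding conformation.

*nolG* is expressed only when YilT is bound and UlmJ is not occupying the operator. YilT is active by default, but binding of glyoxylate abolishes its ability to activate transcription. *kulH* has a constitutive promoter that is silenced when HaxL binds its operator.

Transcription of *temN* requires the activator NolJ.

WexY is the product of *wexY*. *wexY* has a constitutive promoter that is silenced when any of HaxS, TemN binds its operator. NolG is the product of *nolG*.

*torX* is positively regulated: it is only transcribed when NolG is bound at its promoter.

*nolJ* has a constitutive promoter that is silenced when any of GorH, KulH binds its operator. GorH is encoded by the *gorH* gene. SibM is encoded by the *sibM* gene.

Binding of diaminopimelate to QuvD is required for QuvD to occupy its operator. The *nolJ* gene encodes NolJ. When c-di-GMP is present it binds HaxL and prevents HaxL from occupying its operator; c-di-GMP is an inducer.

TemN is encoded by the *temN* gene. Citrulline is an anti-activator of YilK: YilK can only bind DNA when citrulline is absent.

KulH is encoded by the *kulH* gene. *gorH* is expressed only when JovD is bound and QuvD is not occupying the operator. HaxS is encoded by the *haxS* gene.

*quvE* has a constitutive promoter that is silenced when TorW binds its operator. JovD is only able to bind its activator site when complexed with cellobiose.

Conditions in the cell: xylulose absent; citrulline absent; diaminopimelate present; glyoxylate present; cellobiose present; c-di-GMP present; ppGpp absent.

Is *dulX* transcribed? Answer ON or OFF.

Xylulose is absent, so TorW is inactive.
With no repressor bound, *quvE* is transcribed.
So QuvE is produced and active.
Citrulline is absent, so YilK is active.
With repressor QuvE bound, *sibM* is not transcribed.
So SibM is not produced.
ppGpp is absent, so UlmJ is active.
Glyoxylate is present, so YilT is inactive.
With repressor UlmJ bound, *nolG* is not transcribed.
So NolG is not produced.
Required activator NolG is absent, so *torX* is not transcribed.
So TorX is not produced.
Required activator SibM is absent, so *haxS* is not transcribed.
So HaxS is not produced.
Diaminopimelate is present, so QuvD is active.
Cellobiose is present, so JovD is active.
With repressor QuvD bound, *gorH* is not transcribed.
So GorH is not produced.
c-di-GMP is present, so HaxL is inactive.
With no repressor bound, *kulH* is transcribed.
So KulH is produced and active.
With repressor KulH bound, *nolJ* is not transcribed.
So NolJ is not produced.
Required activator NolJ is absent, so *temN* is not transcribed.
So TemN is not produced.
With no repressor bound, *wexY* is transcribed.
So WexY is produced and active.
No repressor is bound and WexY is active, so *dulX* is transcribed.

ON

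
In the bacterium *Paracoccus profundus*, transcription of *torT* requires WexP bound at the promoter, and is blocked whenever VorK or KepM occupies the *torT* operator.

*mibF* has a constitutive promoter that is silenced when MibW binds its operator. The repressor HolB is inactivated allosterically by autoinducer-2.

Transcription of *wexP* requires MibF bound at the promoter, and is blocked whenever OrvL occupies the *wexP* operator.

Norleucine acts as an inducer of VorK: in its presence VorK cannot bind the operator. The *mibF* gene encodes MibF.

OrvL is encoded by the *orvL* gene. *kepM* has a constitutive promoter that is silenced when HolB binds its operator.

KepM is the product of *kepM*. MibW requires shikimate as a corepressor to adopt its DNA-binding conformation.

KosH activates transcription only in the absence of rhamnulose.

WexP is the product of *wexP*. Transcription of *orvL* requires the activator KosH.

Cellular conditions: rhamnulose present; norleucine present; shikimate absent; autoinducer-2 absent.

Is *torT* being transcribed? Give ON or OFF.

Norleucine is present, so VorK is inactive.
Autoinducer-2 is absent, so HolB is active.
With repressor HolB bound, *kepM* is not transcribed.
So KepM is not produced.
Shikimate is absent, so MibW is inactive.
With no repressor bound, *mibF* is transcribed.
So MibF is produced and active.
Rhamnulose is present, so KosH is inactive.
Required activator KosH is absent, so *orvL* is not transcribed.
So OrvL is not produced.
No repressor is bound and MibF is active, so *wexP* is transcribed.
So WexP is produced and active.
No repressor is bound and WexP is active, so *torT* is transcribed.

ON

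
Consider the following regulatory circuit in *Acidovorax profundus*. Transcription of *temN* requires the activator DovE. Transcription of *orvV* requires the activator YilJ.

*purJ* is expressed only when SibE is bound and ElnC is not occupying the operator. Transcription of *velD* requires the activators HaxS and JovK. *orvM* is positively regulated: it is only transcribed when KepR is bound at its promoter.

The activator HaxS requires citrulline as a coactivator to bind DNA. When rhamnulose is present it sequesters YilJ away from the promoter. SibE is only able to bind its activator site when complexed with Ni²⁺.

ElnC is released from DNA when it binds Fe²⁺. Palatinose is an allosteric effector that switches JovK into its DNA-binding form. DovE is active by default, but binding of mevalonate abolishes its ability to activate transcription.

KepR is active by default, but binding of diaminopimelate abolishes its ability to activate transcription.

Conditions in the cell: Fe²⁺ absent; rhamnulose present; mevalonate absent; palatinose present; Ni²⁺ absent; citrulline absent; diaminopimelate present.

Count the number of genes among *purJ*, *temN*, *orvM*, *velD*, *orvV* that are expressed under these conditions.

Ni²⁺ is absent, so SibE is inactive.
Fe²⁺ is absent, so ElnC is active.
With repressor ElnC bound, *purJ* is not transcribed.
→ *purJ* is OFF.
Mevalonate is absent, so DovE is active.
No repressor is bound and DovE is active, so *temN* is transcribed.
→ *temN* is ON.
Diaminopimelate is present, so KepR is inactive.
Required activator KepR is absent, so *orvM* is not transcribed.
→ *orvM* is OFF.
Citrulline is absent, so HaxS is inactive.
Palatinose is present, so JovK is active.
Required activator HaxS is absent, so *velD* is not transcribed.
→ *velD* is OFF.
Rhamnulose is present, so YilJ is inactive.
Required activator YilJ is absent, so *orvV* is not transcribed.
→ *orvV* is OFF.
1 of the 5 genes is transcribed.

1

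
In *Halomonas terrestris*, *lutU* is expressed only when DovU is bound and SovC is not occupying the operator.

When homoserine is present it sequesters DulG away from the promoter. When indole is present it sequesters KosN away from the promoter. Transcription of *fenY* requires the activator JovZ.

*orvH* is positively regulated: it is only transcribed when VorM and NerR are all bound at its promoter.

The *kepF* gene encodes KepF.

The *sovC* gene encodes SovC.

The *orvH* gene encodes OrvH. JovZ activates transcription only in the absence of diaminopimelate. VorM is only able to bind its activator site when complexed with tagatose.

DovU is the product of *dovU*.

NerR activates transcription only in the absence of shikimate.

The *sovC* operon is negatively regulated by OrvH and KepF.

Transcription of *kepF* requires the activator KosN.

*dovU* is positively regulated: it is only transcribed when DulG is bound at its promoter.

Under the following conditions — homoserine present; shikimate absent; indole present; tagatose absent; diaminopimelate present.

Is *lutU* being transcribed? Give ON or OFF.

Tagatose is absent, so VorM is inactive.
Shikimate is absent, so NerR is active.
Required activator VorM is absent, so *orvH* is not transcribed.
So OrvH is not produced.
Indole is present, so KosN is inactive.
Required activator KosN is absent, so *kepF* is not transcribed.
So KepF is not produced.
With no repressor bound, *sovC* is transcribed.
So SovC is produced and active.
Homoserine is present, so DulG is inactive.
Required activator DulG is absent, so *dovU* is not transcribed.
So DovU is not produced.
With repressor SovC bound, *lutU* is not transcribed.

OFF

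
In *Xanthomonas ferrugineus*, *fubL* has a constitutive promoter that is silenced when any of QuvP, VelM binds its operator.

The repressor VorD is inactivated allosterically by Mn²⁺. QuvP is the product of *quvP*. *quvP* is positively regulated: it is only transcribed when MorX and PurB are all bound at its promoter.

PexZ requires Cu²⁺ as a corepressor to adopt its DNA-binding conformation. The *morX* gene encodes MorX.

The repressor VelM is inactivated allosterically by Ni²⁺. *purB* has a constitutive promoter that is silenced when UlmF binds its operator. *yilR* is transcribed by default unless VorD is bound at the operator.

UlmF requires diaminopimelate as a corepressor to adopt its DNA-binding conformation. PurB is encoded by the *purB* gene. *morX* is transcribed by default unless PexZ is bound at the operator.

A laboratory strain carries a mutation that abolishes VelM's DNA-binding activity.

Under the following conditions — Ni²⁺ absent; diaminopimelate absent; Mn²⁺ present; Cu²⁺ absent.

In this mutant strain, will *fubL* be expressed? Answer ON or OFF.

OFF

Cu²⁺ is absent, so PexZ is inactive.
With no repressor bound, *morX* is transcribed.
So MorX is produced and active.
Diaminopimelate is absent, so UlmF is inactive.
With no repressor bound, *purB* is transcribed.
So PurB is produced and active.
No repressor is bound and MorX and PurB are active, so *quvP* is transcribed.
So QuvP is produced and active.
VelM is non-functional in this strain, so it has no effect.
With repressor QuvP bound, *fubL* is not transcribed.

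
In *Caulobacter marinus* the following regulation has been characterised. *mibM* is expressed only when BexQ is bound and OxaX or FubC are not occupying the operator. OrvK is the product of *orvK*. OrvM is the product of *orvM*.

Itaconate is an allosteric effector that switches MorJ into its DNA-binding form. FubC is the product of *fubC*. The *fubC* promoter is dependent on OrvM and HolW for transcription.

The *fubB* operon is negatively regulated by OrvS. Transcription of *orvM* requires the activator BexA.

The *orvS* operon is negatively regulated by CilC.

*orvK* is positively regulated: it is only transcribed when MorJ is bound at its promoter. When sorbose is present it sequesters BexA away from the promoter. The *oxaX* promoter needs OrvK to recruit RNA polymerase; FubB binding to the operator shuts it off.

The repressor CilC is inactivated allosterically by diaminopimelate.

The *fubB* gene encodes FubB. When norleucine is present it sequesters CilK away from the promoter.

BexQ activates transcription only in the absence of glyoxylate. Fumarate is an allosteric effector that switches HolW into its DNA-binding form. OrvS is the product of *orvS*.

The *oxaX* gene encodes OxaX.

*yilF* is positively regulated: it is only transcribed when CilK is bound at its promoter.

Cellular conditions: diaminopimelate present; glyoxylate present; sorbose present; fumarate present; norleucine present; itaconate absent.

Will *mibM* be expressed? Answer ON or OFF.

OFF

Itaconate is absent, so MorJ is inactive.
Required activator MorJ is absent, so *orvK* is not transcribed.
So OrvK is not produced.
Diaminopimelate is present, so CilC is inactive.
With no repressor bound, *orvS* is transcribed.
So OrvS is produced and active.
With repressor OrvS bound, *fubB* is not transcribed.
So FubB is not produced.
Required activator OrvK is absent, so *oxaX* is not transcribed.
So OxaX is not produced.
Glyoxylate is present, so BexQ is inactive.
Sorbose is present, so BexA is inactive.
Required activator BexA is absent, so *orvM* is not transcribed.
So OrvM is not produced.
Fumarate is present, so HolW is active.
Required activator OrvM is absent, so *fubC* is not transcribed.
So FubC is not produced.
Required activator BexQ is absent, so *mibM* is not transcribed.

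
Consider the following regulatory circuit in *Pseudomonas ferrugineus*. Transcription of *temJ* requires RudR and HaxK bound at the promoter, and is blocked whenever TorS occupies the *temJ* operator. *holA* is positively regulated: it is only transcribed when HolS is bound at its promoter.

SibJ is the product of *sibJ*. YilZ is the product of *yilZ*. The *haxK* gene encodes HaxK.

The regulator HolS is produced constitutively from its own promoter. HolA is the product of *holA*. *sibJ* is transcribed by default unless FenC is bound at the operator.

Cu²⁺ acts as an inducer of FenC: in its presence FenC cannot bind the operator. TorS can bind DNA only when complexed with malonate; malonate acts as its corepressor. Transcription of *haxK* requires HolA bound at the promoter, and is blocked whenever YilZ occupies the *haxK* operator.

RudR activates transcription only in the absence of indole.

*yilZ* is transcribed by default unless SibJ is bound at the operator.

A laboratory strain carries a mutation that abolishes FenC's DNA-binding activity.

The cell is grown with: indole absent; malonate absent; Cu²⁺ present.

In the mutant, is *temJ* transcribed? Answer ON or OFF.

ON

Indole is absent, so RudR is active.
HolS is produced constitutively and is active.
No repressor is bound and HolS is active, so *holA* is transcribed.
So HolA is produced and active.
FenC is non-functional in this strain, so it has no effect.
With no repressor bound, *sibJ* is transcribed.
So SibJ is produced and active.
With repressor SibJ bound, *yilZ* is not transcribed.
So YilZ is not produced.
No repressor is bound and HolA is active, so *haxK* is transcribed.
So HaxK is produced and active.
Malonate is absent, so TorS is inactive.
No repressor is bound and RudR and HaxK are active, so *temJ* is transcribed.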